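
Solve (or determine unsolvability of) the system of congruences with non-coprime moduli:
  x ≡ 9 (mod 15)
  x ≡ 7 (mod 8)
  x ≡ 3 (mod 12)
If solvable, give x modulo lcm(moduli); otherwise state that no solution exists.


Moduli 15, 8, 12 are not pairwise coprime, so CRT works modulo lcm(m_i) when all pairwise compatibility conditions hold.
Pairwise compatibility: gcd(m_i, m_j) must divide a_i - a_j for every pair.
Merge one congruence at a time:
  Start: x ≡ 9 (mod 15).
  Combine with x ≡ 7 (mod 8): gcd(15, 8) = 1; 7 - 9 = -2, which IS divisible by 1, so compatible.
    Write x = 9 + 15·t and substitute into x ≡ 7 (mod 8): 15·t ≡ 7 − 9 = -2 (mod 8).
    Reduce coefficients mod 8: 7·t ≡ 6 (mod 8).
    The inverse of 7 mod 8 is 7 (since 7·7 = 49 = 6·8 + 1), so t ≡ 7·6 = 42 ≡ 2 (mod 8).
    Then x = 9 + 15·2 = 39, valid modulo lcm(15, 8) = 120: x ≡ 39 (mod 120).
  Combine with x ≡ 3 (mod 12): gcd(120, 12) = 12; 3 - 39 = -36, which IS divisible by 12, so compatible.
    Write x = 39 + 120·t and substitute into x ≡ 3 (mod 12): 120·t ≡ 3 − 39 = -36 (mod 12).
    Divide the congruence (and modulus) by g = 12: 10·t ≡ -3 (mod 1).
    Modulo 1 every t works; take t = 0.
    Then x = 39 + 120·0 = 39, valid modulo lcm(120, 12) = 120: x ≡ 39 (mod 120).
Verify: 39 mod 15 = 9, 39 mod 8 = 7, 39 mod 12 = 3.

x ≡ 39 (mod 120).


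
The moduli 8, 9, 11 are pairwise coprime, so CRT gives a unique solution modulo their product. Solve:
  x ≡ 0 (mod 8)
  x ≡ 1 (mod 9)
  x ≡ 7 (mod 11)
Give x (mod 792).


Moduli 8, 9, 11 are pairwise coprime; by CRT there is a unique solution modulo M = 8 · 9 · 11 = 792.
Solve pairwise, accumulating the modulus:
  Start with x ≡ 0 (mod 8).
  Combine with x ≡ 1 (mod 9): since gcd(8, 9) = 1, we get a unique residue mod 72.
    Write x = 0 + 8·t and substitute into x ≡ 1 (mod 9): 8·t ≡ 1 − 0 = 1 (mod 9).
    The inverse of 8 mod 9 is 8 (since 8·8 = 64 = 7·9 + 1), so t ≡ 8·1 = 8 ≡ 8 (mod 9).
    Then x = 0 + 8·8 = 64, valid modulo lcm(8, 9) = 72: x ≡ 64 (mod 72).
  Combine with x ≡ 7 (mod 11): since gcd(72, 11) = 1, we get a unique residue mod 792.
    Write x = 64 + 72·t and substitute into x ≡ 7 (mod 11): 72·t ≡ 7 − 64 = -57 (mod 11).
    Reduce coefficients mod 11: 6·t ≡ 9 (mod 11).
    The inverse of 6 mod 11 is 2 (since 6·2 = 12 = 1·11 + 1), so t ≡ 2·9 = 18 ≡ 7 (mod 11).
    Then x = 64 + 72·7 = 568, valid modulo lcm(72, 11) = 792: x ≡ 568 (mod 792).
Verify: 568 mod 8 = 0 ✓, 568 mod 9 = 1 ✓, 568 mod 11 = 7 ✓.

x ≡ 568 (mod 792).


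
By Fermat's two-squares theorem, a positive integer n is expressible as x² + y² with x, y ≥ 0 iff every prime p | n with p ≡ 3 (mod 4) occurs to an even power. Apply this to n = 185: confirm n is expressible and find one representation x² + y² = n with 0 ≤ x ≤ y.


Step 1: Factor n = 185 = 5 · 37.
Step 2: Check the mod-4 condition on each prime factor: 5 ≡ 1 (mod 4), exponent 1; 37 ≡ 1 (mod 4), exponent 1.
All primes ≡ 3 (mod 4) appear to even exponent (or don't appear), so by the two-squares theorem n IS expressible as a sum of two squares.
Step 3: Build a representation. Here n = 5 · 37 is a product of primes ≡ 1 (mod 4). Each prime p ≡ 1 (mod 4) is itself a sum of two squares; find a² by testing p − a² for a perfect square:
  5: 5 − 1² = 4 = 2² ⇒ 5 = 1² + 2².
  37: 37 − 1² = 36 = 6² ⇒ 37 = 1² + 6².
  Combine using the Brahmagupta–Fibonacci identity (a² + b²)(c² + d²) = (ac − bd)² + (ad + bc)² = (ac + bd)² + (ad − bc)²:
  5 · 37 = 185: from (1² + 2²)(1² + 6²), take (1·1 − 2·6, 1·6 + 2·1) = (1 − 12, 6 + 2) = (-11, 8); dropping signs (only squares matter) gives (11, 8); check 11² + 8² = 121 + 64 = 185 ✓.
Step 4: Order so x ≤ y and verify: 8² + 11² = 64 + 121 = 185 = n. ✓

n = 185 = 8² + 11² (one valid representation with x ≤ y).


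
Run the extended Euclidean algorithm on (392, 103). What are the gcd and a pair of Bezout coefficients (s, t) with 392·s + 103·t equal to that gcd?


Euclidean algorithm on (392, 103) — divide until remainder is 0:
  392 = 3 · 103 + 83
  103 = 1 · 83 + 20
  83 = 4 · 20 + 3
  20 = 6 · 3 + 2
  3 = 1 · 2 + 1
  2 = 2 · 1 + 0
gcd(392, 103) = 1.
Track Bezout coefficients alongside the remainders: start with r₀ = 392 = a·1 + b·0 (s = 1, t = 0) and r₁ = 103 = a·0 + b·1 (s = 0, t = 1); each new remainder r_{k+1} = r_{k-1} − q_k·r_k inherits s_{k+1} = s_{k-1} − q_k·s_k, t_{k+1} = t_{k-1} − q_k·t_k, so r_k = a·s_k + b·t_k at every step:
  q = 3: r = 83, s = 1 − 3·0 = 1, t = 0 − 3·1 = -3  (check: 392·1 + 103·(-3) = 83)
  q = 1: r = 20, s = 0 − 1·1 = -1, t = 1 − 1·(-3) = 4  (check: 392·(-1) + 103·4 = 20)
  q = 4: r = 3, s = 1 − 4·(-1) = 5, t = -3 − 4·4 = -19  (check: 392·5 + 103·(-19) = 3)
  q = 6: r = 2, s = -1 − 6·5 = -31, t = 4 − 6·(-19) = 118  (check: 392·(-31) + 103·118 = 2)
  q = 1: r = 1, s = 5 − 1·(-31) = 36, t = -19 − 1·118 = -137  (check: 392·36 + 103·(-137) = 1)
The row with r = 1 (the gcd) gives the Bezout coefficients s = 36, t = -137.
Result: 392 · (36) + 103 · (-137) = 1.

gcd(392, 103) = 1; s = 36, t = -137 (check: 392·36 + 103·(-137) = 1).


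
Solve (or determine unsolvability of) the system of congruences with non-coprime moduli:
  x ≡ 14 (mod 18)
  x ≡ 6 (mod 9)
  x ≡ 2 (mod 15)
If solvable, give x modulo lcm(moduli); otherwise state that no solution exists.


Moduli 18, 9, 15 are not pairwise coprime, so CRT works modulo lcm(m_i) when all pairwise compatibility conditions hold.
Pairwise compatibility: gcd(m_i, m_j) must divide a_i - a_j for every pair.
Merge one congruence at a time:
  Start: x ≡ 14 (mod 18).
  Combine with x ≡ 6 (mod 9): gcd(18, 9) = 9, and 6 - 14 = -8 is NOT divisible by 9.
    ⇒ system is inconsistent (no integer solution).

No solution (the system is inconsistent).


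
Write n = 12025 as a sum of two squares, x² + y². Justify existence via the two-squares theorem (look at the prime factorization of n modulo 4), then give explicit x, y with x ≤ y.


Step 1: Factor n = 12025 = 5^2 · 13 · 37.
Step 2: Check the mod-4 condition on each prime factor: 5 ≡ 1 (mod 4), exponent 2; 13 ≡ 1 (mod 4), exponent 1; 37 ≡ 1 (mod 4), exponent 1.
All primes ≡ 3 (mod 4) appear to even exponent (or don't appear), so by the two-squares theorem n IS expressible as a sum of two squares.
Step 3: Build a representation. Group n = k² · m with k = 5 and m = 13 · 37 = 481 (a product of primes ≡ 1 (mod 4)); a representation of m scales to one of n via (k·x)² + (k·y)² = k²(x² + y²). Each prime p ≡ 1 (mod 4) is itself a sum of two squares; find a² by testing p − a² for a perfect square:
  13: 13 − 1² = 12, 13 − 2² = 9 = 3² ⇒ 13 = 2² + 3².
  37: 37 − 1² = 36 = 6² ⇒ 37 = 1² + 6².
  Combine using the Brahmagupta–Fibonacci identity (a² + b²)(c² + d²) = (ac − bd)² + (ad + bc)² = (ac + bd)² + (ad − bc)²:
  13 · 37 = 481: from (2² + 3²)(1² + 6²), take (2·1 − 3·6, 2·6 + 3·1) = (2 − 18, 12 + 3) = (-16, 15); dropping signs (only squares matter) gives (16, 15); check 16² + 15² = 256 + 225 = 481 ✓.
  Scale by k = 5: (5·16, 5·15) = (80, 75).
Step 4: Order so x ≤ y and verify: 75² + 80² = 5625 + 6400 = 12025 = n. ✓

n = 12025 = 75² + 80² (one valid representation with x ≤ y).


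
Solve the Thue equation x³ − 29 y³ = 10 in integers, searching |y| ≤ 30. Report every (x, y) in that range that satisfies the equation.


The equation is x³ - 29y³ = 10. For fixed y, x³ = 29·y³ + 10, so a solution requires the RHS to be a perfect cube.
Strategy: iterate y from -30 to 30, compute RHS = 29·y³ + 10, and check whether it is a (positive or negative) perfect cube.
Check small values of y:
  y = 0: RHS = 10 is not a perfect cube.
  y = 1: RHS = 39 is not a perfect cube.
  y = -1: RHS = -19 is not a perfect cube.
  y = 2: RHS = 242 is not a perfect cube.
  y = -2: RHS = -222 is not a perfect cube.
  y = 3: RHS = 793 is not a perfect cube.
  y = -3: RHS = -773 is not a perfect cube.
Continuing the search up to |y| = 30 finds no solutions either.
No (x, y) in the scanned range satisfies the equation.

No integer solutions with |y| ≤ 30.


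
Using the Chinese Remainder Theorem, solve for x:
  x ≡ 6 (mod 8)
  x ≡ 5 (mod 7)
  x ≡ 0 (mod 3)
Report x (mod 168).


Moduli 8, 7, 3 are pairwise coprime; by CRT there is a unique solution modulo M = 8 · 7 · 3 = 168.
Solve pairwise, accumulating the modulus:
  Start with x ≡ 6 (mod 8).
  Combine with x ≡ 5 (mod 7): since gcd(8, 7) = 1, we get a unique residue mod 56.
    Write x = 6 + 8·t and substitute into x ≡ 5 (mod 7): 8·t ≡ 5 − 6 = -1 (mod 7).
    Reduce coefficients mod 7: 1·t ≡ 6 (mod 7).
    So t ≡ 6 (mod 7).
    Then x = 6 + 8·6 = 54, valid modulo lcm(8, 7) = 56: x ≡ 54 (mod 56).
  Combine with x ≡ 0 (mod 3): since gcd(56, 3) = 1, we get a unique residue mod 168.
    Write x = 54 + 56·t and substitute into x ≡ 0 (mod 3): 56·t ≡ 0 − 54 = -54 (mod 3).
    Reduce coefficients mod 3: 2·t ≡ 0 (mod 3).
    The inverse of 2 mod 3 is 2 (since 2·2 = 4 = 1·3 + 1), so t ≡ 2·0 = 0 ≡ 0 (mod 3).
    Then x = 54 + 56·0 = 54, valid modulo lcm(56, 3) = 168: x ≡ 54 (mod 168).
Verify: 54 mod 8 = 6 ✓, 54 mod 7 = 5 ✓, 54 mod 3 = 0 ✓.

x ≡ 54 (mod 168).


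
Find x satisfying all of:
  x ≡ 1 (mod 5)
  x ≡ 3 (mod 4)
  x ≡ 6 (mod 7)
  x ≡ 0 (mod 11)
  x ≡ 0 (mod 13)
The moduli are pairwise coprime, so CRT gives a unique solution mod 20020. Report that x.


Product of moduli M = 5 · 4 · 7 · 11 · 13 = 20020.
Merge one congruence at a time:
  Start: x ≡ 1 (mod 5).
  Combine with x ≡ 3 (mod 4); new modulus lcm = 20.
    Write x = 1 + 5·t and substitute into x ≡ 3 (mod 4): 5·t ≡ 3 − 1 = 2 (mod 4).
    Reduce coefficients mod 4: 1·t ≡ 2 (mod 4).
    So t ≡ 2 (mod 4).
    Then x = 1 + 5·2 = 11, valid modulo lcm(5, 4) = 20: x ≡ 11 (mod 20).
  Combine with x ≡ 6 (mod 7); new modulus lcm = 140.
    Write x = 11 + 20·t and substitute into x ≡ 6 (mod 7): 20·t ≡ 6 − 11 = -5 (mod 7).
    Reduce coefficients mod 7: 6·t ≡ 2 (mod 7).
    The inverse of 6 mod 7 is 6 (since 6·6 = 36 = 5·7 + 1), so t ≡ 6·2 = 12 ≡ 5 (mod 7).
    Then x = 11 + 20·5 = 111, valid modulo lcm(20, 7) = 140: x ≡ 111 (mod 140).
  Combine with x ≡ 0 (mod 11); new modulus lcm = 1540.
    Write x = 111 + 140·t and substitute into x ≡ 0 (mod 11): 140·t ≡ 0 − 111 = -111 (mod 11).
    Reduce coefficients mod 11: 8·t ≡ 10 (mod 11).
    The inverse of 8 mod 11 is 7 (since 8·7 = 56 = 5·11 + 1), so t ≡ 7·10 = 70 ≡ 4 (mod 11).
    Then x = 111 + 140·4 = 671, valid modulo lcm(140, 11) = 1540: x ≡ 671 (mod 1540).
  Combine with x ≡ 0 (mod 13); new modulus lcm = 20020.
    Write x = 671 + 1540·t and substitute into x ≡ 0 (mod 13): 1540·t ≡ 0 − 671 = -671 (mod 13).
    Reduce coefficients mod 13: 6·t ≡ 5 (mod 13).
    The inverse of 6 mod 13 is 11 (since 6·11 = 66 = 5·13 + 1), so t ≡ 11·5 = 55 ≡ 3 (mod 13).
    Then x = 671 + 1540·3 = 5291, valid modulo lcm(1540, 13) = 20020: x ≡ 5291 (mod 20020).
Verify against each original: 5291 mod 5 = 1, 5291 mod 4 = 3, 5291 mod 7 = 6, 5291 mod 11 = 0, 5291 mod 13 = 0.

x ≡ 5291 (mod 20020).


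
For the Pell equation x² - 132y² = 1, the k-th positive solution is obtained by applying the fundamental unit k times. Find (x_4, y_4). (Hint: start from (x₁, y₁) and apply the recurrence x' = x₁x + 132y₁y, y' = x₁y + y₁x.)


Step 1: Find the fundamental solution (x₁, y₁) of x² - 132y² = 1.
  Expand √132 as a continued fraction. a₀ = ⌊√132⌋ = 11; iterate m_{k+1} = d_k·a_k − m_k, d_{k+1} = (132 − m_{k+1}²)/d_k, a_{k+1} = ⌊(a₀ + m_{k+1})/d_{k+1}⌋ (starting m₀ = 0, d₀ = 1), with convergents p_k = a_k·p_{k-1} + p_{k-2}, q_k = a_k·q_{k-1} + q_{k-2} (p₋₁ = 1, q₋₁ = 0):
  k = 0: a₀ = 11; p₀/q₀ = 11/1; p₀² − 132·q₀² = 121 − 132 = -11.
  k = 1: m = 11, d = 11, a = ⌊(11 + 11)/11⌋ = 2; p/q = (2·11 + 1)/(2·1 + 0) = 23/2; p² − 132·q² = 529 − 528 = 1.
  The first convergent with p² − 132·q² = 1 gives the fundamental solution (x₁, y₁) = (23, 2).
Step 2: Apply the recurrence (x_{n+1}, y_{n+1}) = (x₁x_n + 132y₁y_n, x₁y_n + y₁x_n) repeatedly.
  From (x_1, y_1) = (23, 2): x_2 = 23·23 + 132·2·2 = 1057; y_2 = 23·2 + 2·23 = 92.
  From (x_2, y_2) = (1057, 92): x_3 = 23·1057 + 132·2·92 = 48599; y_3 = 23·92 + 2·1057 = 4230.
  From (x_3, y_3) = (48599, 4230): x_4 = 23·48599 + 132·2·4230 = 2234497; y_4 = 23·4230 + 2·48599 = 194488.
Step 3: Verify x_4² - 132·y_4² = 4992976843009 - 4992976843008 = 1 (should be 1). ✓

(x_1, y_1) = (23, 2); (x_4, y_4) = (2234497, 194488).


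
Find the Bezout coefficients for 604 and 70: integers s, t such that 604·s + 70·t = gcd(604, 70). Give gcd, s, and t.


Euclidean algorithm on (604, 70) — divide until remainder is 0:
  604 = 8 · 70 + 44
  70 = 1 · 44 + 26
  44 = 1 · 26 + 18
  26 = 1 · 18 + 8
  18 = 2 · 8 + 2
  8 = 4 · 2 + 0
gcd(604, 70) = 2.
Track Bezout coefficients alongside the remainders: start with r₀ = 604 = a·1 + b·0 (s = 1, t = 0) and r₁ = 70 = a·0 + b·1 (s = 0, t = 1); each new remainder r_{k+1} = r_{k-1} − q_k·r_k inherits s_{k+1} = s_{k-1} − q_k·s_k, t_{k+1} = t_{k-1} − q_k·t_k, so r_k = a·s_k + b·t_k at every step:
  q = 8: r = 44, s = 1 − 8·0 = 1, t = 0 − 8·1 = -8  (check: 604·1 + 70·(-8) = 44)
  q = 1: r = 26, s = 0 − 1·1 = -1, t = 1 − 1·(-8) = 9  (check: 604·(-1) + 70·9 = 26)
  q = 1: r = 18, s = 1 − 1·(-1) = 2, t = -8 − 1·9 = -17  (check: 604·2 + 70·(-17) = 18)
  q = 1: r = 8, s = -1 − 1·2 = -3, t = 9 − 1·(-17) = 26  (check: 604·(-3) + 70·26 = 8)
  q = 2: r = 2, s = 2 − 2·(-3) = 8, t = -17 − 2·26 = -69  (check: 604·8 + 70·(-69) = 2)
The row with r = 2 (the gcd) gives the Bezout coefficients s = 8, t = -69.
Result: 604 · (8) + 70 · (-69) = 2.

gcd(604, 70) = 2; s = 8, t = -69 (check: 604·8 + 70·(-69) = 2).


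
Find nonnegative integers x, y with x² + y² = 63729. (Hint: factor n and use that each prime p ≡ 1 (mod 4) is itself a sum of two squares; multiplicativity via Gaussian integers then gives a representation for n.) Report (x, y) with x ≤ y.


Step 1: Factor n = 63729 = 3^2 · 73 · 97.
Step 2: Check the mod-4 condition on each prime factor: 3 ≡ 3 (mod 4), exponent 2 (must be even); 73 ≡ 1 (mod 4), exponent 1; 97 ≡ 1 (mod 4), exponent 1.
All primes ≡ 3 (mod 4) appear to even exponent (or don't appear), so by the two-squares theorem n IS expressible as a sum of two squares.
Step 3: Build a representation. Group n = k² · m with k = 3 and m = 73 · 97 = 7081 (a product of primes ≡ 1 (mod 4)); a representation of m scales to one of n via (k·x)² + (k·y)² = k²(x² + y²). Each prime p ≡ 1 (mod 4) is itself a sum of two squares; find a² by testing p − a² for a perfect square:
  73: 73 − 1² = 72, 73 − 2² = 69, 73 − 3² = 64 = 8² ⇒ 73 = 3² + 8².
  97: 97 − 1² = 96, 97 − 2² = 93, 97 − 3² = 88, 97 − 4² = 81 = 9² ⇒ 97 = 4² + 9².
  Combine using the Brahmagupta–Fibonacci identity (a² + b²)(c² + d²) = (ac − bd)² + (ad + bc)² = (ac + bd)² + (ad − bc)²:
  73 · 97 = 7081: from (3² + 8²)(4² + 9²), take (3·4 − 8·9, 3·9 + 8·4) = (12 − 72, 27 + 32) = (-60, 59); dropping signs (only squares matter) gives (60, 59); check 60² + 59² = 3600 + 3481 = 7081 ✓.
  Scale by k = 3: (3·60, 3·59) = (180, 177).
Step 4: Order so x ≤ y and verify: 177² + 180² = 31329 + 32400 = 63729 = n. ✓

n = 63729 = 177² + 180² (one valid representation with x ≤ y).


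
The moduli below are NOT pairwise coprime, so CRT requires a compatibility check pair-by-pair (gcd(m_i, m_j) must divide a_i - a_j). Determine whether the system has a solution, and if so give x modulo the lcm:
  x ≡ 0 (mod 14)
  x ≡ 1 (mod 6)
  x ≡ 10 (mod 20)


Moduli 14, 6, 20 are not pairwise coprime, so CRT works modulo lcm(m_i) when all pairwise compatibility conditions hold.
Pairwise compatibility: gcd(m_i, m_j) must divide a_i - a_j for every pair.
Merge one congruence at a time:
  Start: x ≡ 0 (mod 14).
  Combine with x ≡ 1 (mod 6): gcd(14, 6) = 2, and 1 - 0 = 1 is NOT divisible by 2.
    ⇒ system is inconsistent (no integer solution).

No solution (the system is inconsistent).


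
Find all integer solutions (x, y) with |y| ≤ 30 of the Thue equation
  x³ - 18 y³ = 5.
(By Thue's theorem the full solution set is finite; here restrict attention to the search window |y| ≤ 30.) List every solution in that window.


The equation is x³ - 18y³ = 5. For fixed y, x³ = 18·y³ + 5, so a solution requires the RHS to be a perfect cube.
Strategy: iterate y from -30 to 30, compute RHS = 18·y³ + 5, and check whether it is a (positive or negative) perfect cube.
Check small values of y:
  y = 0: RHS = 5 is not a perfect cube.
  y = 1: RHS = 23 is not a perfect cube.
  y = -1: RHS = -13 is not a perfect cube.
  y = 2: RHS = 149 is not a perfect cube.
  y = -2: RHS = -139 is not a perfect cube.
  y = 3: RHS = 491 is not a perfect cube.
  y = -3: RHS = -481 is not a perfect cube.
Continuing the search up to |y| = 30 finds no solutions either.
No (x, y) in the scanned range satisfies the equation.

No integer solutions with |y| ≤ 30.


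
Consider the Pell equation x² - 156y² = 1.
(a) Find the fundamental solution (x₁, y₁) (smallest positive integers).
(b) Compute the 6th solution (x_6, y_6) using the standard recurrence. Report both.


Step 1: Find the fundamental solution (x₁, y₁) of x² - 156y² = 1.
  Expand √156 as a continued fraction. a₀ = ⌊√156⌋ = 12; iterate m_{k+1} = d_k·a_k − m_k, d_{k+1} = (156 − m_{k+1}²)/d_k, a_{k+1} = ⌊(a₀ + m_{k+1})/d_{k+1}⌋ (starting m₀ = 0, d₀ = 1), with convergents p_k = a_k·p_{k-1} + p_{k-2}, q_k = a_k·q_{k-1} + q_{k-2} (p₋₁ = 1, q₋₁ = 0):
  k = 0: a₀ = 12; p₀/q₀ = 12/1; p₀² − 156·q₀² = 144 − 156 = -12.
  k = 1: m = 12, d = 12, a = ⌊(12 + 12)/12⌋ = 2; p/q = (2·12 + 1)/(2·1 + 0) = 25/2; p² − 156·q² = 625 − 624 = 1.
  The first convergent with p² − 156·q² = 1 gives the fundamental solution (x₁, y₁) = (25, 2).
Step 2: Apply the recurrence (x_{n+1}, y_{n+1}) = (x₁x_n + 156y₁y_n, x₁y_n + y₁x_n) repeatedly.
  From (x_1, y_1) = (25, 2): x_2 = 25·25 + 156·2·2 = 1249; y_2 = 25·2 + 2·25 = 100.
  From (x_2, y_2) = (1249, 100): x_3 = 25·1249 + 156·2·100 = 62425; y_3 = 25·100 + 2·1249 = 4998.
  From (x_3, y_3) = (62425, 4998): x_4 = 25·62425 + 156·2·4998 = 3120001; y_4 = 25·4998 + 2·62425 = 249800.
  From (x_4, y_4) = (3120001, 249800): x_5 = 25·3120001 + 156·2·249800 = 155937625; y_5 = 25·249800 + 2·3120001 = 12485002.
  From (x_5, y_5) = (155937625, 12485002): x_6 = 25·155937625 + 156·2·12485002 = 7793761249; y_6 = 25·12485002 + 2·155937625 = 624000300.
Step 3: Verify x_6² - 156·y_6² = 60742714406414040001 - 60742714406414040000 = 1 (should be 1). ✓

(x_1, y_1) = (25, 2); (x_6, y_6) = (7793761249, 624000300).


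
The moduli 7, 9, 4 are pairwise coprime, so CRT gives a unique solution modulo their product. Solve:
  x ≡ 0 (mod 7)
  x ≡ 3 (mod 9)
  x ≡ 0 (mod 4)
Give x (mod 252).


Moduli 7, 9, 4 are pairwise coprime; by CRT there is a unique solution modulo M = 7 · 9 · 4 = 252.
Solve pairwise, accumulating the modulus:
  Start with x ≡ 0 (mod 7).
  Combine with x ≡ 3 (mod 9): since gcd(7, 9) = 1, we get a unique residue mod 63.
    Write x = 0 + 7·t and substitute into x ≡ 3 (mod 9): 7·t ≡ 3 − 0 = 3 (mod 9).
    The inverse of 7 mod 9 is 4 (since 7·4 = 28 = 3·9 + 1), so t ≡ 4·3 = 12 ≡ 3 (mod 9).
    Then x = 0 + 7·3 = 21, valid modulo lcm(7, 9) = 63: x ≡ 21 (mod 63).
  Combine with x ≡ 0 (mod 4): since gcd(63, 4) = 1, we get a unique residue mod 252.
    Write x = 21 + 63·t and substitute into x ≡ 0 (mod 4): 63·t ≡ 0 − 21 = -21 (mod 4).
    Reduce coefficients mod 4: 3·t ≡ 3 (mod 4).
    The inverse of 3 mod 4 is 3 (since 3·3 = 9 = 2·4 + 1), so t ≡ 3·3 = 9 ≡ 1 (mod 4).
    Then x = 21 + 63·1 = 84, valid modulo lcm(63, 4) = 252: x ≡ 84 (mod 252).
Verify: 84 mod 7 = 0 ✓, 84 mod 9 = 3 ✓, 84 mod 4 = 0 ✓.

x ≡ 84 (mod 252).


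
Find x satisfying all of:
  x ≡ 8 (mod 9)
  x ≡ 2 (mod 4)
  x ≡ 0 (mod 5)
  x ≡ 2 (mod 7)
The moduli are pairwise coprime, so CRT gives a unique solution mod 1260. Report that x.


Product of moduli M = 9 · 4 · 5 · 7 = 1260.
Merge one congruence at a time:
  Start: x ≡ 8 (mod 9).
  Combine with x ≡ 2 (mod 4); new modulus lcm = 36.
    Write x = 8 + 9·t and substitute into x ≡ 2 (mod 4): 9·t ≡ 2 − 8 = -6 (mod 4).
    Reduce coefficients mod 4: 1·t ≡ 2 (mod 4).
    So t ≡ 2 (mod 4).
    Then x = 8 + 9·2 = 26, valid modulo lcm(9, 4) = 36: x ≡ 26 (mod 36).
  Combine with x ≡ 0 (mod 5); new modulus lcm = 180.
    Write x = 26 + 36·t and substitute into x ≡ 0 (mod 5): 36·t ≡ 0 − 26 = -26 (mod 5).
    Reduce coefficients mod 5: 1·t ≡ 4 (mod 5).
    So t ≡ 4 (mod 5).
    Then x = 26 + 36·4 = 170, valid modulo lcm(36, 5) = 180: x ≡ 170 (mod 180).
  Combine with x ≡ 2 (mod 7); new modulus lcm = 1260.
    Write x = 170 + 180·t and substitute into x ≡ 2 (mod 7): 180·t ≡ 2 − 170 = -168 (mod 7).
    Reduce coefficients mod 7: 5·t ≡ 0 (mod 7).
    The inverse of 5 mod 7 is 3 (since 5·3 = 15 = 2·7 + 1), so t ≡ 3·0 = 0 ≡ 0 (mod 7).
    Then x = 170 + 180·0 = 170, valid modulo lcm(180, 7) = 1260: x ≡ 170 (mod 1260).
Verify against each original: 170 mod 9 = 8, 170 mod 4 = 2, 170 mod 5 = 0, 170 mod 7 = 2.

x ≡ 170 (mod 1260).


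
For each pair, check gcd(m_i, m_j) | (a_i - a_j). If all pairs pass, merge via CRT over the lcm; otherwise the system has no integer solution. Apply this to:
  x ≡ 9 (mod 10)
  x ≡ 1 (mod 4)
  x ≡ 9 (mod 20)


Moduli 10, 4, 20 are not pairwise coprime, so CRT works modulo lcm(m_i) when all pairwise compatibility conditions hold.
Pairwise compatibility: gcd(m_i, m_j) must divide a_i - a_j for every pair.
Merge one congruence at a time:
  Start: x ≡ 9 (mod 10).
  Combine with x ≡ 1 (mod 4): gcd(10, 4) = 2; 1 - 9 = -8, which IS divisible by 2, so compatible.
    Write x = 9 + 10·t and substitute into x ≡ 1 (mod 4): 10·t ≡ 1 − 9 = -8 (mod 4).
    Divide the congruence (and modulus) by g = 2: 5·t ≡ -4 (mod 2).
    Reduce coefficients mod 2: 1·t ≡ 0 (mod 2).
    So t ≡ 0 (mod 2).
    Then x = 9 + 10·0 = 9, valid modulo lcm(10, 4) = 20: x ≡ 9 (mod 20).
  Combine with x ≡ 9 (mod 20): gcd(20, 20) = 20; 9 - 9 = 0, which IS divisible by 20, so compatible.
    Write x = 9 + 20·t and substitute into x ≡ 9 (mod 20): 20·t ≡ 9 − 9 = 0 (mod 20).
    Divide the congruence (and modulus) by g = 20: 1·t ≡ 0 (mod 1).
    Modulo 1 every t works; take t = 0.
    Then x = 9 + 20·0 = 9, valid modulo lcm(20, 20) = 20: x ≡ 9 (mod 20).
Verify: 9 mod 10 = 9, 9 mod 4 = 1, 9 mod 20 = 9.

x ≡ 9 (mod 20).


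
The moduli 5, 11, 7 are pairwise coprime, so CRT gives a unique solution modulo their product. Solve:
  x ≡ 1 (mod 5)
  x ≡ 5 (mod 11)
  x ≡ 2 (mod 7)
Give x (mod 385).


Moduli 5, 11, 7 are pairwise coprime; by CRT there is a unique solution modulo M = 5 · 11 · 7 = 385.
Solve pairwise, accumulating the modulus:
  Start with x ≡ 1 (mod 5).
  Combine with x ≡ 5 (mod 11): since gcd(5, 11) = 1, we get a unique residue mod 55.
    Write x = 1 + 5·t and substitute into x ≡ 5 (mod 11): 5·t ≡ 5 − 1 = 4 (mod 11).
    The inverse of 5 mod 11 is 9 (since 5·9 = 45 = 4·11 + 1), so t ≡ 9·4 = 36 ≡ 3 (mod 11).
    Then x = 1 + 5·3 = 16, valid modulo lcm(5, 11) = 55: x ≡ 16 (mod 55).
  Combine with x ≡ 2 (mod 7): since gcd(55, 7) = 1, we get a unique residue mod 385.
    Write x = 16 + 55·t and substitute into x ≡ 2 (mod 7): 55·t ≡ 2 − 16 = -14 (mod 7).
    Reduce coefficients mod 7: 6·t ≡ 0 (mod 7).
    The inverse of 6 mod 7 is 6 (since 6·6 = 36 = 5·7 + 1), so t ≡ 6·0 = 0 ≡ 0 (mod 7).
    Then x = 16 + 55·0 = 16, valid modulo lcm(55, 7) = 385: x ≡ 16 (mod 385).
Verify: 16 mod 5 = 1 ✓, 16 mod 11 = 5 ✓, 16 mod 7 = 2 ✓.

x ≡ 16 (mod 385).


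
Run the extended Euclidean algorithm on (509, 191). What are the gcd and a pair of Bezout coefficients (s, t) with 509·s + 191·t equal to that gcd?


Euclidean algorithm on (509, 191) — divide until remainder is 0:
  509 = 2 · 191 + 127
  191 = 1 · 127 + 64
  127 = 1 · 64 + 63
  64 = 1 · 63 + 1
  63 = 63 · 1 + 0
gcd(509, 191) = 1.
Track Bezout coefficients alongside the remainders: start with r₀ = 509 = a·1 + b·0 (s = 1, t = 0) and r₁ = 191 = a·0 + b·1 (s = 0, t = 1); each new remainder r_{k+1} = r_{k-1} − q_k·r_k inherits s_{k+1} = s_{k-1} − q_k·s_k, t_{k+1} = t_{k-1} − q_k·t_k, so r_k = a·s_k + b·t_k at every step:
  q = 2: r = 127, s = 1 − 2·0 = 1, t = 0 − 2·1 = -2  (check: 509·1 + 191·(-2) = 127)
  q = 1: r = 64, s = 0 − 1·1 = -1, t = 1 − 1·(-2) = 3  (check: 509·(-1) + 191·3 = 64)
  q = 1: r = 63, s = 1 − 1·(-1) = 2, t = -2 − 1·3 = -5  (check: 509·2 + 191·(-5) = 63)
  q = 1: r = 1, s = -1 − 1·2 = -3, t = 3 − 1·(-5) = 8  (check: 509·(-3) + 191·8 = 1)
The row with r = 1 (the gcd) gives the Bezout coefficients s = -3, t = 8.
Result: 509 · (-3) + 191 · (8) = 1.

gcd(509, 191) = 1; s = -3, t = 8 (check: 509·(-3) + 191·8 = 1).


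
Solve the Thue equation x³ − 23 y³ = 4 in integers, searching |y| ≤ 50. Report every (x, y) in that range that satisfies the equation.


The equation is x³ - 23y³ = 4. For fixed y, x³ = 23·y³ + 4, so a solution requires the RHS to be a perfect cube.
Strategy: iterate y from -50 to 50, compute RHS = 23·y³ + 4, and check whether it is a (positive or negative) perfect cube.
Check small values of y:
  y = 0: RHS = 4 is not a perfect cube.
  y = 1: RHS = 27 = (3)³ ⇒ x = 3 works.
  y = -1: RHS = -19 is not a perfect cube.
  y = 2: RHS = 188 is not a perfect cube.
  y = -2: RHS = -180 is not a perfect cube.
  y = 3: RHS = 625 is not a perfect cube.
  y = -3: RHS = -617 is not a perfect cube.
Continuing the search up to |y| = 50 finds no further solutions beyond those listed.
Collected solutions: (3, 1).

Solutions (with |y| ≤ 50): (3, 1).


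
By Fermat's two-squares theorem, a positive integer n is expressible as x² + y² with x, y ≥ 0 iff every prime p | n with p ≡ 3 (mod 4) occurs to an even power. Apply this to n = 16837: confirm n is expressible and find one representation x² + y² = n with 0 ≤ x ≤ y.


Step 1: Factor n = 16837 = 113 · 149.
Step 2: Check the mod-4 condition on each prime factor: 113 ≡ 1 (mod 4), exponent 1; 149 ≡ 1 (mod 4), exponent 1.
All primes ≡ 3 (mod 4) appear to even exponent (or don't appear), so by the two-squares theorem n IS expressible as a sum of two squares.
Step 3: Build a representation. Here n = 113 · 149 is a product of primes ≡ 1 (mod 4). Each prime p ≡ 1 (mod 4) is itself a sum of two squares; find a² by testing p − a² for a perfect square:
  113: 113 − 1² = 112, 113 − 2² = 109, 113 − 3² = 104, 113 − 4² = 97, 113 − 5² = 88, 113 − 6² = 77, 113 − 7² = 64 = 8² ⇒ 113 = 7² + 8².
  149: 149 − 1² = 148, 149 − 2² = 145, 149 − 3² = 140, 149 − 4² = 133, 149 − 5² = 124, 149 − 6² = 113, 149 − 7² = 100 = 10² ⇒ 149 = 7² + 10².
  Combine using the Brahmagupta–Fibonacci identity (a² + b²)(c² + d²) = (ac − bd)² + (ad + bc)² = (ac + bd)² + (ad − bc)²:
  113 · 149 = 16837: from (7² + 8²)(7² + 10²), take (7·7 − 8·10, 7·10 + 8·7) = (49 − 80, 70 + 56) = (-31, 126); dropping signs (only squares matter) gives (31, 126); check 31² + 126² = 961 + 15876 = 16837 ✓.
Step 4: Order so x ≤ y and verify: 31² + 126² = 961 + 15876 = 16837 = n. ✓

n = 16837 = 31² + 126² (one valid representation with x ≤ y).


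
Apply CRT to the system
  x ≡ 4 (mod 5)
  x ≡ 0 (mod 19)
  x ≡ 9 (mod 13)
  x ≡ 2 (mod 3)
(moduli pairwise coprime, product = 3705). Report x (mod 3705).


Product of moduli M = 5 · 19 · 13 · 3 = 3705.
Merge one congruence at a time:
  Start: x ≡ 4 (mod 5).
  Combine with x ≡ 0 (mod 19); new modulus lcm = 95.
    Write x = 4 + 5·t and substitute into x ≡ 0 (mod 19): 5·t ≡ 0 − 4 = -4 (mod 19).
    Reduce coefficients mod 19: 5·t ≡ 15 (mod 19).
    The inverse of 5 mod 19 is 4 (since 5·4 = 20 = 1·19 + 1), so t ≡ 4·15 = 60 ≡ 3 (mod 19).
    Then x = 4 + 5·3 = 19, valid modulo lcm(5, 19) = 95: x ≡ 19 (mod 95).
  Combine with x ≡ 9 (mod 13); new modulus lcm = 1235.
    Write x = 19 + 95·t and substitute into x ≡ 9 (mod 13): 95·t ≡ 9 − 19 = -10 (mod 13).
    Reduce coefficients mod 13: 4·t ≡ 3 (mod 13).
    The inverse of 4 mod 13 is 10 (since 4·10 = 40 = 3·13 + 1), so t ≡ 10·3 = 30 ≡ 4 (mod 13).
    Then x = 19 + 95·4 = 399, valid modulo lcm(95, 13) = 1235: x ≡ 399 (mod 1235).
  Combine with x ≡ 2 (mod 3); new modulus lcm = 3705.
    Write x = 399 + 1235·t and substitute into x ≡ 2 (mod 3): 1235·t ≡ 2 − 399 = -397 (mod 3).
    Reduce coefficients mod 3: 2·t ≡ 2 (mod 3).
    The inverse of 2 mod 3 is 2 (since 2·2 = 4 = 1·3 + 1), so t ≡ 2·2 = 4 ≡ 1 (mod 3).
    Then x = 399 + 1235·1 = 1634, valid modulo lcm(1235, 3) = 3705: x ≡ 1634 (mod 3705).
Verify against each original: 1634 mod 5 = 4, 1634 mod 19 = 0, 1634 mod 13 = 9, 1634 mod 3 = 2.

x ≡ 1634 (mod 3705).


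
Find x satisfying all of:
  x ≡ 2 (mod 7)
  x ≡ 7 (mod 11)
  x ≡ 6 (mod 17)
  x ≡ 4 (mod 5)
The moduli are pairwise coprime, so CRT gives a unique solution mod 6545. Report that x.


Product of moduli M = 7 · 11 · 17 · 5 = 6545.
Merge one congruence at a time:
  Start: x ≡ 2 (mod 7).
  Combine with x ≡ 7 (mod 11); new modulus lcm = 77.
    Write x = 2 + 7·t and substitute into x ≡ 7 (mod 11): 7·t ≡ 7 − 2 = 5 (mod 11).
    The inverse of 7 mod 11 is 8 (since 7·8 = 56 = 5·11 + 1), so t ≡ 8·5 = 40 ≡ 7 (mod 11).
    Then x = 2 + 7·7 = 51, valid modulo lcm(7, 11) = 77: x ≡ 51 (mod 77).
  Combine with x ≡ 6 (mod 17); new modulus lcm = 1309.
    Write x = 51 + 77·t and substitute into x ≡ 6 (mod 17): 77·t ≡ 6 − 51 = -45 (mod 17).
    Reduce coefficients mod 17: 9·t ≡ 6 (mod 17).
    The inverse of 9 mod 17 is 2 (since 9·2 = 18 = 1·17 + 1), so t ≡ 2·6 = 12 ≡ 12 (mod 17).
    Then x = 51 + 77·12 = 975, valid modulo lcm(77, 17) = 1309: x ≡ 975 (mod 1309).
  Combine with x ≡ 4 (mod 5); new modulus lcm = 6545.
    Write x = 975 + 1309·t and substitute into x ≡ 4 (mod 5): 1309·t ≡ 4 − 975 = -971 (mod 5).
    Reduce coefficients mod 5: 4·t ≡ 4 (mod 5).
    The inverse of 4 mod 5 is 4 (since 4·4 = 16 = 3·5 + 1), so t ≡ 4·4 = 16 ≡ 1 (mod 5).
    Then x = 975 + 1309·1 = 2284, valid modulo lcm(1309, 5) = 6545: x ≡ 2284 (mod 6545).
Verify against each original: 2284 mod 7 = 2, 2284 mod 11 = 7, 2284 mod 17 = 6, 2284 mod 5 = 4.

x ≡ 2284 (mod 6545).


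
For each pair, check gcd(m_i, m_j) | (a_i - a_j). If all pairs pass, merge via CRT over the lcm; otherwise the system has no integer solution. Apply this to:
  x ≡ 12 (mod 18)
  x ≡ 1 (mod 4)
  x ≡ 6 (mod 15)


Moduli 18, 4, 15 are not pairwise coprime, so CRT works modulo lcm(m_i) when all pairwise compatibility conditions hold.
Pairwise compatibility: gcd(m_i, m_j) must divide a_i - a_j for every pair.
Merge one congruence at a time:
  Start: x ≡ 12 (mod 18).
  Combine with x ≡ 1 (mod 4): gcd(18, 4) = 2, and 1 - 12 = -11 is NOT divisible by 2.
    ⇒ system is inconsistent (no integer solution).

No solution (the system is inconsistent).


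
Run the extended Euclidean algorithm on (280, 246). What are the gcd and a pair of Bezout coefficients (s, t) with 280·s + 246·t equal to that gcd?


Euclidean algorithm on (280, 246) — divide until remainder is 0:
  280 = 1 · 246 + 34
  246 = 7 · 34 + 8
  34 = 4 · 8 + 2
  8 = 4 · 2 + 0
gcd(280, 246) = 2.
Track Bezout coefficients alongside the remainders: start with r₀ = 280 = a·1 + b·0 (s = 1, t = 0) and r₁ = 246 = a·0 + b·1 (s = 0, t = 1); each new remainder r_{k+1} = r_{k-1} − q_k·r_k inherits s_{k+1} = s_{k-1} − q_k·s_k, t_{k+1} = t_{k-1} − q_k·t_k, so r_k = a·s_k + b·t_k at every step:
  q = 1: r = 34, s = 1 − 1·0 = 1, t = 0 − 1·1 = -1  (check: 280·1 + 246·(-1) = 34)
  q = 7: r = 8, s = 0 − 7·1 = -7, t = 1 − 7·(-1) = 8  (check: 280·(-7) + 246·8 = 8)
  q = 4: r = 2, s = 1 − 4·(-7) = 29, t = -1 − 4·8 = -33  (check: 280·29 + 246·(-33) = 2)
The row with r = 2 (the gcd) gives the Bezout coefficients s = 29, t = -33.
Result: 280 · (29) + 246 · (-33) = 2.

gcd(280, 246) = 2; s = 29, t = -33 (check: 280·29 + 246·(-33) = 2).


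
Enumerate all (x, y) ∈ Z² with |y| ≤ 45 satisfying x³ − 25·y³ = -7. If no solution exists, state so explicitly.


The equation is x³ - 25y³ = -7. For fixed y, x³ = 25·y³ − 7, so a solution requires the RHS to be a perfect cube.
Strategy: iterate y from -45 to 45, compute RHS = 25·y³ − 7, and check whether it is a (positive or negative) perfect cube.
Check small values of y:
  y = 0: RHS = -7 is not a perfect cube.
  y = 1: RHS = 18 is not a perfect cube.
  y = -1: RHS = -32 is not a perfect cube.
  y = 2: RHS = 193 is not a perfect cube.
  y = -2: RHS = -207 is not a perfect cube.
  y = 3: RHS = 668 is not a perfect cube.
  y = -3: RHS = -682 is not a perfect cube.
Continuing the search up to |y| = 45 finds no solutions either.
No (x, y) in the scanned range satisfies the equation.

No integer solutions with |y| ≤ 45.


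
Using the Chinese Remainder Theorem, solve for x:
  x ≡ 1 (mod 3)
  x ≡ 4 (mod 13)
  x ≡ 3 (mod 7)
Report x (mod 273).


Moduli 3, 13, 7 are pairwise coprime; by CRT there is a unique solution modulo M = 3 · 13 · 7 = 273.
Solve pairwise, accumulating the modulus:
  Start with x ≡ 1 (mod 3).
  Combine with x ≡ 4 (mod 13): since gcd(3, 13) = 1, we get a unique residue mod 39.
    Write x = 1 + 3·t and substitute into x ≡ 4 (mod 13): 3·t ≡ 4 − 1 = 3 (mod 13).
    The inverse of 3 mod 13 is 9 (since 3·9 = 27 = 2·13 + 1), so t ≡ 9·3 = 27 ≡ 1 (mod 13).
    Then x = 1 + 3·1 = 4, valid modulo lcm(3, 13) = 39: x ≡ 4 (mod 39).
  Combine with x ≡ 3 (mod 7): since gcd(39, 7) = 1, we get a unique residue mod 273.
    Write x = 4 + 39·t and substitute into x ≡ 3 (mod 7): 39·t ≡ 3 − 4 = -1 (mod 7).
    Reduce coefficients mod 7: 4·t ≡ 6 (mod 7).
    The inverse of 4 mod 7 is 2 (since 4·2 = 8 = 1·7 + 1), so t ≡ 2·6 = 12 ≡ 5 (mod 7).
    Then x = 4 + 39·5 = 199, valid modulo lcm(39, 7) = 273: x ≡ 199 (mod 273).
Verify: 199 mod 3 = 1 ✓, 199 mod 13 = 4 ✓, 199 mod 7 = 3 ✓.

x ≡ 199 (mod 273).


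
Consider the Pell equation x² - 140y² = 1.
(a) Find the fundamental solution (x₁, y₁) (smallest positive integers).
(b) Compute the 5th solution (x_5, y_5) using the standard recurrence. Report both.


Step 1: Find the fundamental solution (x₁, y₁) of x² - 140y² = 1.
  Expand √140 as a continued fraction. a₀ = ⌊√140⌋ = 11; iterate m_{k+1} = d_k·a_k − m_k, d_{k+1} = (140 − m_{k+1}²)/d_k, a_{k+1} = ⌊(a₀ + m_{k+1})/d_{k+1}⌋ (starting m₀ = 0, d₀ = 1), with convergents p_k = a_k·p_{k-1} + p_{k-2}, q_k = a_k·q_{k-1} + q_{k-2} (p₋₁ = 1, q₋₁ = 0):
  k = 0: a₀ = 11; p₀/q₀ = 11/1; p₀² − 140·q₀² = 121 − 140 = -19.
  k = 1: m = 11, d = 19, a = ⌊(11 + 11)/19⌋ = 1; p/q = (1·11 + 1)/(1·1 + 0) = 12/1; p² − 140·q² = 144 − 140 = 4.
  k = 2: m = 8, d = 4, a = ⌊(11 + 8)/4⌋ = 4; p/q = (4·12 + 11)/(4·1 + 1) = 59/5; p² − 140·q² = 3481 − 3500 = -19.
  k = 3: m = 8, d = 19, a = ⌊(11 + 8)/19⌋ = 1; p/q = (1·59 + 12)/(1·5 + 1) = 71/6; p² − 140·q² = 5041 − 5040 = 1.
  The first convergent with p² − 140·q² = 1 gives the fundamental solution (x₁, y₁) = (71, 6).
Step 2: Apply the recurrence (x_{n+1}, y_{n+1}) = (x₁x_n + 140y₁y_n, x₁y_n + y₁x_n) repeatedly.
  From (x_1, y_1) = (71, 6): x_2 = 71·71 + 140·6·6 = 10081; y_2 = 71·6 + 6·71 = 852.
  From (x_2, y_2) = (10081, 852): x_3 = 71·10081 + 140·6·852 = 1431431; y_3 = 71·852 + 6·10081 = 120978.
  From (x_3, y_3) = (1431431, 120978): x_4 = 71·1431431 + 140·6·120978 = 203253121; y_4 = 71·120978 + 6·1431431 = 17178024.
  From (x_4, y_4) = (203253121, 17178024): x_5 = 71·203253121 + 140·6·17178024 = 28860511751; y_5 = 71·17178024 + 6·203253121 = 2439158430.
Step 3: Verify x_5² - 140·y_5² = 832929138529609086001 - 832929138529609086000 = 1 (should be 1). ✓

(x_1, y_1) = (71, 6); (x_5, y_5) = (28860511751, 2439158430).


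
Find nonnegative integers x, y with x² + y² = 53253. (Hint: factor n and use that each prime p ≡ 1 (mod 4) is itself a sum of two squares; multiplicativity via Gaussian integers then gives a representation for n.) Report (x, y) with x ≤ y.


Step 1: Factor n = 53253 = 3^2 · 61 · 97.
Step 2: Check the mod-4 condition on each prime factor: 3 ≡ 3 (mod 4), exponent 2 (must be even); 61 ≡ 1 (mod 4), exponent 1; 97 ≡ 1 (mod 4), exponent 1.
All primes ≡ 3 (mod 4) appear to even exponent (or don't appear), so by the two-squares theorem n IS expressible as a sum of two squares.
Step 3: Build a representation. Group n = k² · m with k = 3 and m = 61 · 97 = 5917 (a product of primes ≡ 1 (mod 4)); a representation of m scales to one of n via (k·x)² + (k·y)² = k²(x² + y²). Each prime p ≡ 1 (mod 4) is itself a sum of two squares; find a² by testing p − a² for a perfect square:
  61: 61 − 1² = 60, 61 − 2² = 57, 61 − 3² = 52, 61 − 4² = 45, 61 − 5² = 36 = 6² ⇒ 61 = 5² + 6².
  97: 97 − 1² = 96, 97 − 2² = 93, 97 − 3² = 88, 97 − 4² = 81 = 9² ⇒ 97 = 4² + 9².
  Combine using the Brahmagupta–Fibonacci identity (a² + b²)(c² + d²) = (ac − bd)² + (ad + bc)² = (ac + bd)² + (ad − bc)²:
  61 · 97 = 5917: from (5² + 6²)(4² + 9²), take (5·4 − 6·9, 5·9 + 6·4) = (20 − 54, 45 + 24) = (-34, 69); dropping signs (only squares matter) gives (34, 69); check 34² + 69² = 1156 + 4761 = 5917 ✓.
  Scale by k = 3: (3·34, 3·69) = (102, 207).
Step 4: Order so x ≤ y and verify: 102² + 207² = 10404 + 42849 = 53253 = n. ✓

n = 53253 = 102² + 207² (one valid representation with x ≤ y).


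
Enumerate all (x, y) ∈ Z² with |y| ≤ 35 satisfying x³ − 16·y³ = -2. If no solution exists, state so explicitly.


The equation is x³ - 16y³ = -2. For fixed y, x³ = 16·y³ − 2, so a solution requires the RHS to be a perfect cube.
Strategy: iterate y from -35 to 35, compute RHS = 16·y³ − 2, and check whether it is a (positive or negative) perfect cube.
Check small values of y:
  y = 0: RHS = -2 is not a perfect cube.
  y = 1: RHS = 14 is not a perfect cube.
  y = -1: RHS = -18 is not a perfect cube.
  y = 2: RHS = 126 is not a perfect cube.
  y = -2: RHS = -130 is not a perfect cube.
  y = 3: RHS = 430 is not a perfect cube.
  y = -3: RHS = -434 is not a perfect cube.
Continuing the search up to |y| = 35 finds no solutions either.
No (x, y) in the scanned range satisfies the equation.

No integer solutions with |y| ≤ 35.


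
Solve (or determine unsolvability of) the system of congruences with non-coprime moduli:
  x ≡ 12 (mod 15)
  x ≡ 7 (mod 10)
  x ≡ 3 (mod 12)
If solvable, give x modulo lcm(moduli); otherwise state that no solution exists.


Moduli 15, 10, 12 are not pairwise coprime, so CRT works modulo lcm(m_i) when all pairwise compatibility conditions hold.
Pairwise compatibility: gcd(m_i, m_j) must divide a_i - a_j for every pair.
Merge one congruence at a time:
  Start: x ≡ 12 (mod 15).
  Combine with x ≡ 7 (mod 10): gcd(15, 10) = 5; 7 - 12 = -5, which IS divisible by 5, so compatible.
    Write x = 12 + 15·t and substitute into x ≡ 7 (mod 10): 15·t ≡ 7 − 12 = -5 (mod 10).
    Divide the congruence (and modulus) by g = 5: 3·t ≡ -1 (mod 2).
    Reduce coefficients mod 2: 1·t ≡ 1 (mod 2).
    So t ≡ 1 (mod 2).
    Then x = 12 + 15·1 = 27, valid modulo lcm(15, 10) = 30: x ≡ 27 (mod 30).
  Combine with x ≡ 3 (mod 12): gcd(30, 12) = 6; 3 - 27 = -24, which IS divisible by 6, so compatible.
    Write x = 27 + 30·t and substitute into x ≡ 3 (mod 12): 30·t ≡ 3 − 27 = -24 (mod 12).
    Divide the congruence (and modulus) by g = 6: 5·t ≡ -4 (mod 2).
    Reduce coefficients mod 2: 1·t ≡ 0 (mod 2).
    So t ≡ 0 (mod 2).
    Then x = 27 + 30·0 = 27, valid modulo lcm(30, 12) = 60: x ≡ 27 (mod 60).
Verify: 27 mod 15 = 12, 27 mod 10 = 7, 27 mod 12 = 3.

x ≡ 27 (mod 60).
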